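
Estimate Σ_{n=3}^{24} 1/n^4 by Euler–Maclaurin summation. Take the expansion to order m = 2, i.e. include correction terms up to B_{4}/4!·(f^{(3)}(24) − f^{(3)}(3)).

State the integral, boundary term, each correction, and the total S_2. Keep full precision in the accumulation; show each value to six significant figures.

S_2 ≈ 0.0197914

∫_3^24 1/x^4 dx evaluates to 0.0123216.
½[f(3) + f(24)] = ½[0.0123457 + 3.01408e-06] = 0.00617435.
So far: 0.0184959.
Correction k=1: B_{2}/2! · (f^{(1)}(24) − f^{(1)}(3)) = 1/12 · (-5.02347e-07 − (-0.0164609)) = 0.00137170.
After k=1: 0.0198676.
Correction k=2: B_{4}/4! · (f^{(3)}(24) − f^{(3)}(3)) = −1/720 · (-2.61639e-08 − (-0.0548697)) = -7.62079e-05.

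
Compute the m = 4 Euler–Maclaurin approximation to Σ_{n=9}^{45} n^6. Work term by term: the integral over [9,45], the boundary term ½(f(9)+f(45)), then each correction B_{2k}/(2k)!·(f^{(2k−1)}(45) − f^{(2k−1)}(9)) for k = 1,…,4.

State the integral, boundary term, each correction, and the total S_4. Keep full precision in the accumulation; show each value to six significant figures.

Integral: ∫_9^45 x^6 dx = 5.33807e+10.
Boundary: ½(f(9) + f(45)) = ½(531441 + 8.30377e+09) = 4.15215e+09.
So far: 5.75328e+10.
k=1: B_{2}/(2)! × [f^{(1)}(45) − f^{(1)}(9)] = 1/12 × (1.10717e+09 − 354294) = 9.22345e+07.
Partial sum through k=1: 5.76251e+10.
k=2: B_{4}/(4)! × [f^{(3)}(45) − f^{(3)}(9)] = −1/720 × (1.09350e+07 − 87480.0) = -15066.0.
Partial sum through k=2: 5.76250e+10.
k=3: B_{6}/(6)! × [f^{(5)}(45) − f^{(5)}(9)] = 1/30240 × (32400.0 − 6480.00) = 0.857143.
Partial sum through k=3: 5.76250e+10.
k=4: B_{8}/(8)! × [f^{(7)}(45) − f^{(7)}(9)] = −1/1209600 × (0.00000 − 0.00000) = 0.00000.

S_4 ≈ 5.76250e+10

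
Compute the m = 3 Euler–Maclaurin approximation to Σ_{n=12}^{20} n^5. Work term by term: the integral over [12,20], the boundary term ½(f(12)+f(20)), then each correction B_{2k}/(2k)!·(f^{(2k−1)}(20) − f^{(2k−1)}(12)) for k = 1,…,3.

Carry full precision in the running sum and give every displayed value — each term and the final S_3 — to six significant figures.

S_3 ≈ 1.19514e+07

∫_12^20 x^5 dx evaluates to 1.01690e+07.
½[f(12) + f(20)] = ½[248832 + 3.20000e+06] = 1.72442e+06.
Integral + boundary = 1.18934e+07.
Order-1 term: 1/12 · (800000 − 103680) = 58026.7.
After k=1: 1.19514e+07.
Order-2 term: −1/720 · (24000.0 − 8640.00) = -21.3333.
After k=2: 1.19514e+07.
Order-3 term: 1/30240 · (120.000 − 120.000) = 0.00000.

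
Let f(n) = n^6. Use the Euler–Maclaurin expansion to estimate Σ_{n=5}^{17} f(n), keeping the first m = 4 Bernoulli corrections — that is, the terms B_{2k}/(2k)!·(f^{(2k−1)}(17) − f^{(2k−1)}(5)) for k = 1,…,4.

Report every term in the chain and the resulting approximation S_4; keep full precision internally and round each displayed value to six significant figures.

∫_5^17 x^6 dx evaluates to 5.86086e+07.
½[f(5) + f(17)] = ½[15625.0 + 2.41376e+07] = 1.20766e+07.
So far: 7.06852e+07.
Correction k=1: B_{2}/2! · (f^{(1)}(17) − f^{(1)}(5)) = 1/12 · (8.51914e+06 − 18750.0) = 708366.
Partial sum through k=1: 7.13936e+07.
Correction k=2: B_{4}/4! · (f^{(3)}(17) − f^{(3)}(5)) = −1/720 · (589560 − 15000.0) = -798.000.
Partial sum through k=2: 7.13928e+07.
Correction k=3: B_{6}/6! · (f^{(5)}(17) − f^{(5)}(5)) = 1/30240 · (12240.0 − 3600.00) = 0.285714.
Partial sum through k=3: 7.13928e+07.
Correction k=4: B_{8}/8! · (f^{(7)}(17) − f^{(7)}(5)) = −1/1209600 · (0.00000 − 0.00000) = 0.00000.

S_4 ≈ 7.13928e+07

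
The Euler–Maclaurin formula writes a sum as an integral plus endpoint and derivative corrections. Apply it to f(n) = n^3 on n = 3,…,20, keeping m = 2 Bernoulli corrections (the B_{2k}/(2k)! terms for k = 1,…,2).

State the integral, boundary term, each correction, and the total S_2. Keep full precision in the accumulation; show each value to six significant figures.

S_2 ≈ 44091.0

The integral term ∫_3^20 x^3 dx = 39979.8.
Endpoint term: (f(3) + f(20))/2 = (27.0000 + 8000.00)/2 = 4013.50.
So far: 43993.2.
k=1: B_{2}/(2)! × [f^{(1)}(20) − f^{(1)}(3)] = 1/12 × (1200.00 − 27.0000) = 97.7500.
Partial sum through k=1: 44091.0.
k=2: B_{4}/(4)! × [f^{(3)}(20) − f^{(3)}(3)] = −1/720 × (6.00000 − 6.00000) = 0.00000.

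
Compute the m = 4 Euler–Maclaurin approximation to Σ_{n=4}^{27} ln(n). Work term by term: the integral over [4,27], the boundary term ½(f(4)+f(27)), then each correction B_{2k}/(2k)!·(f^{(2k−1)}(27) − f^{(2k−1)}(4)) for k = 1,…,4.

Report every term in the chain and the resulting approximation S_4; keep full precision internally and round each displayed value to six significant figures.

The integral term ∫_4^27 ln(x) dx = 60.4424.
Endpoint term: (f(4) + f(27))/2 = (1.38629 + 3.29584)/2 = 2.34107.
So far: 62.7835.
Order-1 term: 1/12 · (0.0370370 − 0.250000) = -0.0177469.
After k=1: 62.7657.
Order-2 term: −1/720 · (0.000101611 − 0.0312500) = 4.32617e-05.
After k=2: 62.7658.
Order-3 term: 1/30240 · (1.67260e-06 − 0.0234375) = -7.74994e-07.
After k=3: 62.7658.
Order-4 term: −1/1209600 · (6.88313e-08 − 0.0439453) = 3.63304e-08.

S_4 ≈ 62.7658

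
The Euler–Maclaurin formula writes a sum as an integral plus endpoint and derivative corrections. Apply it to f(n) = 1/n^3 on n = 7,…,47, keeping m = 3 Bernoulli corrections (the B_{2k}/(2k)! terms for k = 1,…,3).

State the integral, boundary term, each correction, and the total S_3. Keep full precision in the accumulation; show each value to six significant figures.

Integral: ∫_7^47 1/x^3 dx = 0.00997773.
½[f(7) + f(47)] = ½[0.00291545 + 9.63178e-06] = 0.00146254.
Integral + boundary = 0.0114403.
Order-1 term: 1/12 · (-6.14794e-07 − (-0.00124948)) = 0.000104072.
After k=1: 0.0115443.
Order-2 term: −1/720 · (-5.56627e-09 − (-0.000509992)) = -7.08314e-07.
After k=2: 0.0115436.
Order-3 term: 1/30240 · (-1.05832e-10 − (-0.000437136)) = 1.44555e-08.

S_3 ≈ 0.0115437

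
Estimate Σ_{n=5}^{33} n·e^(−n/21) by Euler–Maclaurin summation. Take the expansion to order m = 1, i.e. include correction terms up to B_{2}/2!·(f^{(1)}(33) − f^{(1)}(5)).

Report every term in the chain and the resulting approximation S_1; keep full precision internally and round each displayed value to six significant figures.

Integral: ∫_5^33 x·e^(−x/21) dx = 194.731.
½[f(5) + f(33)] = ½[3.94064 + 6.85569] = 5.39816.
Running total after boundary: 200.129.
Order-1 term: 1/12 · (-0.118713 − 0.600478) = -0.0599326.

S_1 ≈ 200.069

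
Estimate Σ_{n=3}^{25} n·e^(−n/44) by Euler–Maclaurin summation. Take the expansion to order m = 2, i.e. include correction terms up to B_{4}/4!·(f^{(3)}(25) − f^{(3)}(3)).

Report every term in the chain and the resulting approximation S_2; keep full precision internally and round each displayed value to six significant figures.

S_2 ≈ 220.071

Integral: ∫_3^25 x·e^(−x/44) dx = 211.640.
½[f(3) + f(25)] = ½[2.80227 + 14.1639] = 8.48307.
Integral + boundary = 220.123.
Order-1 term: 1/12 · (0.244649 − 0.870403) = -0.0521462.
Partial sum through k=1: 220.071.
Order-2 term: −1/720 · (0.000711652 − 0.00141456) = 9.76258e-07.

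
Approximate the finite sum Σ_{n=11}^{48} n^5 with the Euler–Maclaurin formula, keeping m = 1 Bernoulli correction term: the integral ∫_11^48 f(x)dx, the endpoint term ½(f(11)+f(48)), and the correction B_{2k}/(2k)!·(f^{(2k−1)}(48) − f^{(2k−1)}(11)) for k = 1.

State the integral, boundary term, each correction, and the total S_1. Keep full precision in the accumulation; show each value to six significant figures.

S_1 ≈ 2.16782e+09

The integral term ∫_11^48 x^5 dx = 2.03814e+09.
½[f(11) + f(48)] = ½[161051 + 2.54804e+08] = 1.27483e+08.
Integral + boundary = 2.16562e+09.
Order-1 term: 1/12 · (2.65421e+07 − 73205.0) = 2.20574e+06.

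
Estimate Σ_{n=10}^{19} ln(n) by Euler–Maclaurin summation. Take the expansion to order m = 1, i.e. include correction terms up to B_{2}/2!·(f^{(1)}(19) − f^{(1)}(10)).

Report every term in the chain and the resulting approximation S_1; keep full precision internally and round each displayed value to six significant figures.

Integral: ∫_10^19 ln(x) dx = 23.9185.
Endpoint term: (f(10) + f(19))/2 = (2.30259 + 2.94444)/2 = 2.62351.
Running total after boundary: 26.5420.
Order-1 term: 1/12 · (0.0526316 − 0.100000) = -0.00394737.

S_1 ≈ 26.5381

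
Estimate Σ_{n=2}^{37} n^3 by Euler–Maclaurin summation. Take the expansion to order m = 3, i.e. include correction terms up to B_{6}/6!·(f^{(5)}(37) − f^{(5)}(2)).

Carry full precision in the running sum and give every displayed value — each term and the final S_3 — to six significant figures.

Integral: ∫_2^37 x^3 dx = 468536.
Boundary: ½(f(2) + f(37)) = ½(8.00000 + 50653.0) = 25330.5.
So far: 493867.
k=1: B_{2}/(2)! × [f^{(1)}(37) − f^{(1)}(2)] = 1/12 × (4107.00 − 12.0000) = 341.250.
Partial sum through k=1: 494208.
k=2: B_{4}/(4)! × [f^{(3)}(37) − f^{(3)}(2)] = −1/720 × (6.00000 − 6.00000) = 0.00000.
Partial sum through k=2: 494208.
k=3: B_{6}/(6)! × [f^{(5)}(37) − f^{(5)}(2)] = 1/30240 × (0.00000 − 0.00000) = 0.00000.

S_3 ≈ 494208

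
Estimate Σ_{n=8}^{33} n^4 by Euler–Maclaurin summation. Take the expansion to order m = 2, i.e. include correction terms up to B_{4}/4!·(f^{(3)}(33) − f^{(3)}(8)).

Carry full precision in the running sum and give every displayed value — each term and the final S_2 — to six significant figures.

The integral term ∫_8^33 x^4 dx = 7.82052e+06.
½[f(8) + f(33)] = ½[4096.00 + 1.18592e+06] = 595008.
Integral + boundary = 8.41553e+06.
Correction k=1: B_{2}/2! · (f^{(1)}(33) − f^{(1)}(8)) = 1/12 · (143748 − 2048.00) = 11808.3.
Running total after k=1: 8.42734e+06.
Correction k=2: B_{4}/4! · (f^{(3)}(33) − f^{(3)}(8)) = −1/720 · (792.000 − 192.000) = -0.833333.

S_2 ≈ 8.42734e+06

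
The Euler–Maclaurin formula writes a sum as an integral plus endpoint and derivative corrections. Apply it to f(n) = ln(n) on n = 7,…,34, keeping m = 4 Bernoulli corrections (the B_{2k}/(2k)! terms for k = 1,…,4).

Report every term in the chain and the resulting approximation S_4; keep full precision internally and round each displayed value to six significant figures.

S_4 ≈ 82.0016

The integral term ∫_7^34 ln(x) dx = 79.2749.
½[f(7) + f(34)] = ½[1.94591 + 3.52636] = 2.73614.
Running total after boundary: 82.0110.
k=1: B_{2}/(2)! × [f^{(1)}(34) − f^{(1)}(7)] = 1/12 × (0.0294118 − 0.142857) = -0.00945378.
Partial sum through k=1: 82.0016.
k=2: B_{4}/(4)! × [f^{(3)}(34) − f^{(3)}(7)] = −1/720 × (5.08854e-05 − 0.00583090) = 8.02780e-06.
Partial sum through k=2: 82.0016.
k=3: B_{6}/(6)! × [f^{(5)}(34) − f^{(5)}(7)] = 1/30240 × (5.28222e-07 − 0.00142798) = -4.72040e-08.
Partial sum through k=3: 82.0016.
k=4: B_{8}/(8)! × [f^{(7)}(34) − f^{(7)}(7)] = −1/1209600 × (1.37082e-08 − 0.000874271) = 7.22766e-10.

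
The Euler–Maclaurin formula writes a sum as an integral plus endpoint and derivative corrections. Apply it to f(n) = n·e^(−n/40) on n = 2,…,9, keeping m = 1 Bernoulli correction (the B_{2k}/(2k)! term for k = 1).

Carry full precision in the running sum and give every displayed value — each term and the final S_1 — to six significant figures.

S_1 ≈ 37.4945

The integral term ∫_2^9 x·e^(−x/40) dx = 32.9736.
Boundary: ½(f(2) + f(9)) = ½(1.90246 + 7.18665) = 4.54455.
So far: 37.5182.
k=1: B_{2}/(2)! × [f^{(1)}(9) − f^{(1)}(2)] = 1/12 × (0.618850 − 0.903668) = -0.0237348.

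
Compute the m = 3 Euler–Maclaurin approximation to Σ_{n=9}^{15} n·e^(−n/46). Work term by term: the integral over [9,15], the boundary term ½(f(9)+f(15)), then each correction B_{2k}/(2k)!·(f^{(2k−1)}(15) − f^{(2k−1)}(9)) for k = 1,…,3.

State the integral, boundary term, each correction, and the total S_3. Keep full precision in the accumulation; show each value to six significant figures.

S_3 ≈ 64.3040

∫_9^15 x·e^(−x/46) dx evaluates to 55.2052.
Boundary: ½(f(9) + f(15)) = ½(7.40068 + 10.8261) = 9.11341.
Integral + boundary = 64.3186.
Order-1 term: 1/12 · (0.486392 − 0.661414) = -0.0145852.
Running total after k=1: 64.3040.
Order-2 term: −1/720 · (0.000912040 − 0.00108980) = 2.46885e-07.
Running total after k=2: 64.3040.
Order-3 term: 1/30240 · (7.53410e-07 − 8.82333e-07) = -4.26331e-12.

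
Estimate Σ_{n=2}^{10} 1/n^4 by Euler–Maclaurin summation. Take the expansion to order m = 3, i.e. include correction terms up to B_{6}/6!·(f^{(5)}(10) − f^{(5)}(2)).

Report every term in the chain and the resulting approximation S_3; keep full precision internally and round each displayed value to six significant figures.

S_3 ≈ 0.0821786

Integral: ∫_2^10 1/x^4 dx = 0.0413333.
½[f(2) + f(10)] = ½[0.0625000 + 0.000100000] = 0.0313000.
So far: 0.0726333.
Order-1 term: 1/12 · (-4.00000e-05 − (-0.125000)) = 0.0104133.
After k=1: 0.0830467.
Order-2 term: −1/720 · (-1.20000e-05 − (-0.937500)) = -0.00130207.
After k=2: 0.0817446.
Order-3 term: 1/30240 · (-6.72000e-06 − (-13.1250)) = 0.000434028.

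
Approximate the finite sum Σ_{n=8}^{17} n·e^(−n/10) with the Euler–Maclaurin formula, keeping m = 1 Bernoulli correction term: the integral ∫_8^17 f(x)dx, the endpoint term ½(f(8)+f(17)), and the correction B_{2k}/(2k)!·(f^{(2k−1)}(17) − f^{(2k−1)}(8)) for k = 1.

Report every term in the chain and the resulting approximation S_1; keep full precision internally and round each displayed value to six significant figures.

S_1 ≈ 34.8866

∫_8^17 x·e^(−x/10) dx evaluates to 31.5547.
Endpoint term: (f(8) + f(17))/2 = (3.59463 + 3.10562)/2 = 3.35013.
So far: 34.9048.
Correction k=1: B_{2}/2! · (f^{(1)}(17) − f^{(1)}(8)) = 1/12 · (-0.127878 − 0.0898658) = -0.0181454.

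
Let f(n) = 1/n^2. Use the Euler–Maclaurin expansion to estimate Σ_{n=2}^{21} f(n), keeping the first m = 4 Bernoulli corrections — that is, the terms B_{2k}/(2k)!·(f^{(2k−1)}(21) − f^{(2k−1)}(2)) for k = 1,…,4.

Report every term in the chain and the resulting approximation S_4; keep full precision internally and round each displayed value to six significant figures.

∫_2^21 1/x^2 dx evaluates to 0.452381.
½[f(2) + f(21)] = ½[0.250000 + 0.00226757] = 0.126134.
So far: 0.578515.
Order-1 term: 1/12 · (-0.000215959 − (-0.250000)) = 0.0208153.
Partial sum through k=1: 0.599330.
Order-2 term: −1/720 · (-5.87645e-06 − (-0.750000)) = -0.00104166.
Partial sum through k=2: 0.598288.
Order-3 term: 1/30240 · (-3.99758e-07 − (-5.62500)) = 0.000186012.
Partial sum through k=3: 0.598474.
Order-4 term: −1/1209600 · (-5.07630e-08 − (-78.7500)) = -6.51042e-05.

S_4 ≈ 0.598409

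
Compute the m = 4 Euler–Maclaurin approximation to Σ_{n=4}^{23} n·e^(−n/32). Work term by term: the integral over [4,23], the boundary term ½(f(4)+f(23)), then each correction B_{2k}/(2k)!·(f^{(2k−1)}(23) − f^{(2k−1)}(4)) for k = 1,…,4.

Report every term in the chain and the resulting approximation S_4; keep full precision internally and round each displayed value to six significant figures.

S_4 ≈ 166.198

∫_4^23 x·e^(−x/32) dx evaluates to 158.881.
Endpoint term: (f(4) + f(23))/2 = (3.52999 + 11.2093)/2 = 7.36965.
Integral + boundary = 166.251.
k=1: B_{2}/(2)! × [f^{(1)}(23) − f^{(1)}(4)] = 1/12 × (0.137070 − 0.772185) = -0.0529262.
Running total after k=1: 166.198.
k=2: B_{4}/(4)! × [f^{(3)}(23) − f^{(3)}(4)] = −1/720 × (0.00108573 − 0.00247771) = 1.93330e-06.
Running total after k=2: 166.198.
k=3: B_{6}/(6)! × [f^{(5)}(23) − f^{(5)}(4)] = 1/30240 × (1.98986e-06 − 4.10287e-06) = -6.98749e-11.
Running total after k=3: 166.198.
k=4: B_{8}/(8)! × [f^{(7)}(23) − f^{(7)}(4)] = −1/1209600 × (2.85100e-09 − 5.65049e-09) = 2.31439e-15.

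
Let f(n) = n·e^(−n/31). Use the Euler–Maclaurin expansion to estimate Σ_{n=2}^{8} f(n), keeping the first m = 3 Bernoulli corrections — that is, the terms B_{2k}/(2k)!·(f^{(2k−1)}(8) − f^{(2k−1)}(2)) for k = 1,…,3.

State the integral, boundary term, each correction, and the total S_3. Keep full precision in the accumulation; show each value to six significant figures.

Integral: ∫_2^8 x·e^(−x/31) dx = 25.0766.
Endpoint term: (f(2) + f(8))/2 = (1.87504 + 6.18036)/2 = 4.02770.
So far: 29.1043.
Order-1 term: 1/12 · (0.573179 − 0.877036) = -0.0253214.
Running total after k=1: 29.0790.
Order-2 term: −1/720 · (0.00220423 − 0.00286376) = 9.16014e-07.
Running total after k=2: 29.0790.
Order-3 term: 1/30240 · (3.96673e-06 − 5.01030e-06) = -3.45096e-11.

S_3 ≈ 29.0790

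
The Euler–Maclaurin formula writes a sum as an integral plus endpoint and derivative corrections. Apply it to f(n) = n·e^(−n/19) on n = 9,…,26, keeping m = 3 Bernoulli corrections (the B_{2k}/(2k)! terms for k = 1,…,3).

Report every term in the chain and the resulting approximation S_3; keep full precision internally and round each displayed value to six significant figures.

S_3 ≈ 119.749

The integral term ∫_9^26 x·e^(−x/19) dx = 113.674.
Boundary: ½(f(9) + f(26)) = ½(5.60433 + 6.61722) = 6.11078.
Integral + boundary = 119.784.
Order-1 term: 1/12 · (-0.0937663 − 0.327739) = -0.0351254.
After k=1: 119.749.
Order-2 term: −1/720 · (0.00115028 − 0.00435775) = 4.45482e-06.
After k=2: 119.749.
Order-3 term: 1/30240 · (7.09224e-06 − 2.16278e-05) = -4.80673e-10.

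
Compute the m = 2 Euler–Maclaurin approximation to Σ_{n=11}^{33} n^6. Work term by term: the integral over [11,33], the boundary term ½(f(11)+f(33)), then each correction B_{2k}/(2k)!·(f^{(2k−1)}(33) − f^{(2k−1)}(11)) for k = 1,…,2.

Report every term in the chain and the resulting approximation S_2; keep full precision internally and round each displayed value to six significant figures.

Integral: ∫_11^33 x^6 dx = 6.08557e+09.
½[f(11) + f(33)] = ½[1.77156e+06 + 1.29147e+09] = 6.46620e+08.
Running total after boundary: 6.73218e+09.
Order-1 term: 1/12 · (2.34812e+08 − 966306) = 1.94872e+07.
After k=1: 6.75167e+09.
Order-2 term: −1/720 · (4.31244e+06 − 159720) = -5767.67.

S_2 ≈ 6.75167e+09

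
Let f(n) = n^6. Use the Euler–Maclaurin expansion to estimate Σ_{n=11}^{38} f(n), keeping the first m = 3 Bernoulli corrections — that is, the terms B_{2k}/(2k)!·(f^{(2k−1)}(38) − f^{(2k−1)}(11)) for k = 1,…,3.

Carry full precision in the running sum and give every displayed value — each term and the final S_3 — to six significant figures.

∫_11^38 x^6 dx evaluates to 1.63423e+10.
Endpoint term: (f(11) + f(38))/2 = (1.77156e+06 + 3.01094e+09)/2 = 1.50635e+09.
So far: 1.78487e+10.
Correction k=1: B_{2}/2! · (f^{(1)}(38) − f^{(1)}(11)) = 1/12 · (4.75411e+08 − 966306) = 3.95371e+07.
Running total after k=1: 1.78882e+10.
Correction k=2: B_{4}/4! · (f^{(3)}(38) − f^{(3)}(11)) = −1/720 · (6.58464e+06 − 159720) = -8923.50.
Running total after k=2: 1.78882e+10.
Correction k=3: B_{6}/6! · (f^{(5)}(38) − f^{(5)}(11)) = 1/30240 · (27360.0 − 7920.00) = 0.642857.

S_3 ≈ 1.78882e+10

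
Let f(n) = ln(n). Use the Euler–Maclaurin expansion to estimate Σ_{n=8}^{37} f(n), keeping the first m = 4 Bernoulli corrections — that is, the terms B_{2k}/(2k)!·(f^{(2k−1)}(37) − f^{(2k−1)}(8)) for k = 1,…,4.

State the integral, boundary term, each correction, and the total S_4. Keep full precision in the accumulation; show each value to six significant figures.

S_4 ≈ 90.8055

∫_8^37 ln(x) dx evaluates to 87.9684.
Endpoint term: (f(8) + f(37))/2 = (2.07944 + 3.61092)/2 = 2.84518.
Integral + boundary = 90.8136.
k=1: B_{2}/(2)! × [f^{(1)}(37) − f^{(1)}(8)] = 1/12 × (0.0270270 − 0.125000) = -0.00816441.
Running total after k=1: 90.8054.
k=2: B_{4}/(4)! × [f^{(3)}(37) − f^{(3)}(8)] = −1/720 × (3.94843e-05 − 0.00390625) = 5.37051e-06.
Running total after k=2: 90.8055.
k=3: B_{6}/(6)! × [f^{(5)}(37) − f^{(5)}(8)] = 1/30240 × (3.46101e-07 − 0.000732422) = -2.42089e-08.
Running total after k=3: 90.8055.
k=4: B_{8}/(8)! × [f^{(7)}(37) − f^{(7)}(8)] = −1/1209600 × (7.58439e-09 − 0.000343323) = 2.83825e-10.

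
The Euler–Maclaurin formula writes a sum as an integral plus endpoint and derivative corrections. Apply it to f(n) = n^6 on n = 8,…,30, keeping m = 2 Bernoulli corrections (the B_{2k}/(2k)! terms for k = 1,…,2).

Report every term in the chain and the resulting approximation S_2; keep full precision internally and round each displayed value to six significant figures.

The integral term ∫_8^30 x^6 dx = 3.12399e+09.
Endpoint term: (f(8) + f(30))/2 = (262144 + 7.29000e+08)/2 = 3.64631e+08.
So far: 3.48862e+09.
Correction k=1: B_{2}/2! · (f^{(1)}(30) − f^{(1)}(8)) = 1/12 · (1.45800e+08 − 196608) = 1.21336e+07.
Running total after k=1: 3.50075e+09.
Correction k=2: B_{4}/4! · (f^{(3)}(30) − f^{(3)}(8)) = −1/720 · (3.24000e+06 − 61440.0) = -4414.67.

S_2 ≈ 3.50075e+09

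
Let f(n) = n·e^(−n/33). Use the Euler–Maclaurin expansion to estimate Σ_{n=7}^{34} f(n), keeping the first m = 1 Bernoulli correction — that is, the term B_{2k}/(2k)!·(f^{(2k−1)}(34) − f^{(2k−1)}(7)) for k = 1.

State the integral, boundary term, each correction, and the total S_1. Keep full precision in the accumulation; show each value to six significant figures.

∫_7^34 x·e^(−x/33) dx evaluates to 278.601.
Boundary: ½(f(7) + f(34)) = ½(5.66207 + 12.1346) = 8.89831.
Running total after boundary: 287.499.
k=1: B_{2}/(2)! × [f^{(1)}(34) − f^{(1)}(7)] = 1/12 × (-0.0108151 − 0.637289) = -0.0540087.

S_1 ≈ 287.445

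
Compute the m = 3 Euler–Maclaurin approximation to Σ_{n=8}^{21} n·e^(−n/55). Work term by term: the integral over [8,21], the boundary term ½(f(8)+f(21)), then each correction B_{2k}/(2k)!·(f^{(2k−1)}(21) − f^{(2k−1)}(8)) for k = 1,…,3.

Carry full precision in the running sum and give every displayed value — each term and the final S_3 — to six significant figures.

Integral: ∫_8^21 x·e^(−x/55) dx = 142.592.
Boundary: ½(f(8) + f(21)) = ½(6.91703 + 14.3350) = 10.6260.
So far: 153.218.
Order-1 term: 1/12 · (0.421983 − 0.738865) = -0.0264068.
Running total after k=1: 153.192.
Order-2 term: −1/720 · (0.000590817 − 0.000815909) = 3.12627e-07.
Running total after k=2: 153.192.
Order-3 term: 1/30240 · (3.44508e-07 − 4.58699e-07) = -3.77617e-12.

S_3 ≈ 153.192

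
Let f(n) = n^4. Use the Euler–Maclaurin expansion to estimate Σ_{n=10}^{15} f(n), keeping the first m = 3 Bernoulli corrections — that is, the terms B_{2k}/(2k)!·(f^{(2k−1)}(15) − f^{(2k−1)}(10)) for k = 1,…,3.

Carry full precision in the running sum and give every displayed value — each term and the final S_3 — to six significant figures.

S_3 ≈ 162979

Integral: ∫_10^15 x^4 dx = 131875.
½[f(10) + f(15)] = ½[10000.0 + 50625.0] = 30312.5.
So far: 162188.
k=1: B_{2}/(2)! × [f^{(1)}(15) − f^{(1)}(10)] = 1/12 × (13500.0 − 4000.00) = 791.667.
After k=1: 162979.
k=2: B_{4}/(4)! × [f^{(3)}(15) − f^{(3)}(10)] = −1/720 × (360.000 − 240.000) = -0.166667.
After k=2: 162979.
k=3: B_{6}/(6)! × [f^{(5)}(15) − f^{(5)}(10)] = 1/30240 × (0.00000 − 0.00000) = 0.00000.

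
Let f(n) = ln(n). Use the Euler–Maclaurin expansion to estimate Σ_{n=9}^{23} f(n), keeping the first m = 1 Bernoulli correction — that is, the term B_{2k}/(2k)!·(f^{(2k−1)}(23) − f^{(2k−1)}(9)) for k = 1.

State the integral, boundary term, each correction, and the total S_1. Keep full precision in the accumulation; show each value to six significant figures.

S_1 ≈ 41.0021

Integral: ∫_9^23 ln(x) dx = 38.3413.
Endpoint term: (f(9) + f(23))/2 = (2.19722 + 3.13549)/2 = 2.66636.
Integral + boundary = 41.0077.
Order-1 term: 1/12 · (0.0434783 − 0.111111) = -0.00563607.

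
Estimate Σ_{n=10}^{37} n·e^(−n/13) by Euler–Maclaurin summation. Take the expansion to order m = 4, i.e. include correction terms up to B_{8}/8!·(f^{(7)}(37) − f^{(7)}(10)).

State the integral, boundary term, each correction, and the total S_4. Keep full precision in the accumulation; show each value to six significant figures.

S_4 ≈ 104.177

The integral term ∫_10^37 x·e^(−x/13) dx = 100.804.
Endpoint term: (f(10) + f(37))/2 = (4.63369 + 2.14849)/2 = 3.39109.
Running total after boundary: 104.195.
k=1: B_{2}/(2)! × [f^{(1)}(37) − f^{(1)}(10)] = 1/12 × (-0.107201 − 0.106931) = -0.0178444.
Partial sum through k=1: 104.177.
k=2: B_{4}/(4)! × [f^{(3)}(37) − f^{(3)}(10)] = −1/720 × (5.28605e-05 − 0.00611639) = 8.42157e-06.
Partial sum through k=2: 104.177.
k=3: B_{6}/(6)! × [f^{(5)}(37) − f^{(5)}(10)] = 1/30240 × (4.37897e-06 − 6.86394e-05) = -2.12501e-09.
Partial sum through k=3: 104.177.
k=4: B_{8}/(8)! × [f^{(7)}(37) − f^{(7)}(10)] = −1/1209600 × (4.99714e-08 − 5.98148e-07) = 4.53189e-13.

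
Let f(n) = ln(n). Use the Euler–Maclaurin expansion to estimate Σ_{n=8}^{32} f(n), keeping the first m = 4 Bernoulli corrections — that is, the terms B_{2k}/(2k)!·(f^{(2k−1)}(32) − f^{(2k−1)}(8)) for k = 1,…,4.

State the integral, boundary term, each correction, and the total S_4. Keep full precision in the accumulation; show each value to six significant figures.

The integral term ∫_8^32 ln(x) dx = 70.2680.
½[f(8) + f(32)] = ½[2.07944 + 3.46574] = 2.77259.
Running total after boundary: 73.0406.
k=1: B_{2}/(2)! × [f^{(1)}(32) − f^{(1)}(8)] = 1/12 × (0.0312500 − 0.125000) = -0.00781250.
Partial sum through k=1: 73.0328.
k=2: B_{4}/(4)! × [f^{(3)}(32) − f^{(3)}(8)] = −1/720 × (6.10352e-05 − 0.00390625) = 5.34058e-06.
Partial sum through k=2: 73.0328.
k=3: B_{6}/(6)! × [f^{(5)}(32) − f^{(5)}(8)] = 1/30240 × (7.15256e-07 − 0.000732422) = -2.41966e-08.
Partial sum through k=3: 73.0328.
k=4: B_{8}/(8)! × [f^{(7)}(32) − f^{(7)}(8)] = −1/1209600 × (2.09548e-08 − 0.000343323) = 2.83814e-10.

S_4 ≈ 73.0328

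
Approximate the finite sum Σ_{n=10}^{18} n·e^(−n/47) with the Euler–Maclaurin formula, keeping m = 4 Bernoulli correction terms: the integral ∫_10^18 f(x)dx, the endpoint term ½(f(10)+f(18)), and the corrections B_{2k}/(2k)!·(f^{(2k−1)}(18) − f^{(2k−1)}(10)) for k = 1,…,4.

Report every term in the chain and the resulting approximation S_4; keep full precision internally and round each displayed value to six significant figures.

Integral: ∫_10^18 x·e^(−x/47) dx = 82.5743.
½[f(10) + f(18)] = ½[8.08345 + 12.2729] = 10.1782.
Integral + boundary = 92.7525.
k=1: B_{2}/(2)! × [f^{(1)}(18) − f^{(1)}(10)] = 1/12 × (0.420702 − 0.636357) = -0.0179712.
After k=1: 92.7345.
k=2: B_{4}/(4)! × [f^{(3)}(18) − f^{(3)}(10)] = −1/720 × (0.000807767 − 0.00101994) = 2.94685e-07.
After k=2: 92.7345.
k=3: B_{6}/(6)! × [f^{(5)}(18) − f^{(5)}(10)] = 1/30240 × (6.45127e-07 − 7.93031e-07) = -4.89102e-12.
After k=3: 92.7345.
k=4: B_{8}/(8)! × [f^{(7)}(18) − f^{(7)}(10)] = −1/1209600 × (4.18552e-10 − 5.08982e-10) = 7.47601e-17.

S_4 ≈ 92.7345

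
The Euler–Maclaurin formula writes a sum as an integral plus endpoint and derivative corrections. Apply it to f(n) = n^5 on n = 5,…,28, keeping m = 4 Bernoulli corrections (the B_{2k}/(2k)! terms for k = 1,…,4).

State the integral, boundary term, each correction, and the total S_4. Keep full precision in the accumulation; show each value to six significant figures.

S_4 ≈ 8.91750e+07

∫_5^28 x^5 dx evaluates to 8.03124e+07.
Endpoint term: (f(5) + f(28))/2 = (3125.00 + 1.72104e+07)/2 = 8.60675e+06.
So far: 8.89192e+07.
Order-1 term: 1/12 · (3.07328e+06 − 3125.00) = 255846.
After k=1: 8.91750e+07.
Order-2 term: −1/720 · (47040.0 − 1500.00) = -63.2500.
After k=2: 8.91750e+07.
Order-3 term: 1/30240 · (120.000 − 120.000) = 0.00000.
After k=3: 8.91750e+07.
Order-4 term: −1/1209600 · (0.00000 − 0.00000) = 0.00000.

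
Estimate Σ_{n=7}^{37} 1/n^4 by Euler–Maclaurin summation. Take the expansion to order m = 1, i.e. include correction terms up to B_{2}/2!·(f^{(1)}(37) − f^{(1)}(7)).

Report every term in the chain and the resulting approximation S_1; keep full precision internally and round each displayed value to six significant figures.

The integral term ∫_7^37 1/x^4 dx = 0.000965237.
Boundary: ½(f(7) + f(37)) = ½(0.000416493 + 5.33572e-07) = 0.000208513.
Running total after boundary: 0.00117375.
k=1: B_{2}/(2)! × [f^{(1)}(37) − f^{(1)}(7)] = 1/12 × (-5.76835e-08 − (-0.000237996)) = 1.98282e-05.

S_1 ≈ 0.00119358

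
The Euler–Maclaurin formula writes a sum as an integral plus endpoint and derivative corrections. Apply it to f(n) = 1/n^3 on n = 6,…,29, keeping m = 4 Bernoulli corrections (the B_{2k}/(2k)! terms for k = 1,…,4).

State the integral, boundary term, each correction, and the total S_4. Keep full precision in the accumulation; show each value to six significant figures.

∫_6^29 1/x^3 dx evaluates to 0.0132944.
½[f(6) + f(29)] = ½[0.00462963 + 4.10021e-05] = 0.00233532.
So far: 0.0156297.
Order-1 term: 1/12 · (-4.24160e-06 − (-0.00231481)) = 0.000192548.
After k=1: 0.0158222.
Order-2 term: −1/720 · (-1.00870e-07 − (-0.00128601)) = -1.78598e-06.
After k=2: 0.0158204.
Order-3 term: 1/30240 · (-5.03752e-09 − (-0.00150034)) = 4.96143e-08.
After k=3: 0.0158205.
Order-4 term: −1/1209600 · (-4.31274e-10 − (-0.00300069)) = -2.48073e-09.

S_4 ≈ 0.0158205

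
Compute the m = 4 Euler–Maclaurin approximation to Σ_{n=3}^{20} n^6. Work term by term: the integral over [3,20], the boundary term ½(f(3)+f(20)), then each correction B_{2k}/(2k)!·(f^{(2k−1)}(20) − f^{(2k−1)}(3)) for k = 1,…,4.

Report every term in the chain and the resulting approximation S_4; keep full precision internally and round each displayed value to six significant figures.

S_4 ≈ 2.16456e+08

Integral: ∫_3^20 x^6 dx = 1.82857e+08.
Endpoint term: (f(3) + f(20))/2 = (729.000 + 6.40000e+07)/2 = 3.20004e+07.
So far: 2.14857e+08.
Correction k=1: B_{2}/2! · (f^{(1)}(20) − f^{(1)}(3)) = 1/12 · (1.92000e+07 − 1458.00) = 1.59988e+06.
After k=1: 2.16457e+08.
Correction k=2: B_{4}/4! · (f^{(3)}(20) − f^{(3)}(3)) = −1/720 · (960000 − 3240.00) = -1328.83.
After k=2: 2.16456e+08.
Correction k=3: B_{6}/6! · (f^{(5)}(20) − f^{(5)}(3)) = 1/30240 · (14400.0 − 2160.00) = 0.404762.
After k=3: 2.16456e+08.
Correction k=4: B_{8}/8! · (f^{(7)}(20) − f^{(7)}(3)) = −1/1209600 · (0.00000 − 0.00000) = 0.00000.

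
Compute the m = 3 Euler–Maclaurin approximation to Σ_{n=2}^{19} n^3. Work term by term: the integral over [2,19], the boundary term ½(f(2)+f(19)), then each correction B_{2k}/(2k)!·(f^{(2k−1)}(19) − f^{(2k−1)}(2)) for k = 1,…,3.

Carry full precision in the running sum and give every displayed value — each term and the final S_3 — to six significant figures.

∫_2^19 x^3 dx evaluates to 32576.2.
Boundary: ½(f(2) + f(19)) = ½(8.00000 + 6859.00) = 3433.50.
Integral + boundary = 36009.8.
Order-1 term: 1/12 · (1083.00 − 12.0000) = 89.2500.
After k=1: 36099.0.
Order-2 term: −1/720 · (6.00000 − 6.00000) = 0.00000.
After k=2: 36099.0.
Order-3 term: 1/30240 · (0.00000 − 0.00000) = 0.00000.

S_3 ≈ 36099.0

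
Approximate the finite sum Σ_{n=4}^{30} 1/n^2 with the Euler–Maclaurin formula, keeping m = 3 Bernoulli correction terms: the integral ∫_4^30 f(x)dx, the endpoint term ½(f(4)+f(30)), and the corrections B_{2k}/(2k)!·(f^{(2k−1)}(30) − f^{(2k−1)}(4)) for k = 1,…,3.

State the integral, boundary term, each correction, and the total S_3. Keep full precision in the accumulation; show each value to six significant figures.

S_3 ≈ 0.251039

The integral term ∫_4^30 1/x^2 dx = 0.216667.
Endpoint term: (f(4) + f(30))/2 = (0.0625000 + 0.00111111)/2 = 0.0318056.
So far: 0.248472.
Order-1 term: 1/12 · (-7.40741e-05 − (-0.0312500)) = 0.00259799.
After k=1: 0.251070.
Order-2 term: −1/720 · (-9.87654e-07 − (-0.0234375)) = -3.25507e-05.
After k=2: 0.251038.
Order-3 term: 1/30240 · (-3.29218e-08 − (-0.0439453)) = 1.45322e-06.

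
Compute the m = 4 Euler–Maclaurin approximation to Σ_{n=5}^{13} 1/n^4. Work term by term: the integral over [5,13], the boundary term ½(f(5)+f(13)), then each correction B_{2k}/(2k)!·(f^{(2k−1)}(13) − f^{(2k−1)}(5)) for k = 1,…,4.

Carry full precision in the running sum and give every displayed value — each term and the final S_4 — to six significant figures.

S_4 ≈ 0.00343619

The integral term ∫_5^13 1/x^4 dx = 0.00251494.
Boundary: ½(f(5) + f(13)) = ½(0.00160000 + 3.50128e-05) = 0.000817506.
Running total after boundary: 0.00333245.
k=1: B_{2}/(2)! × [f^{(1)}(13) − f^{(1)}(5)] = 1/12 × (-1.07732e-05 − (-0.00128000)) = 0.000105769.
After k=1: 0.00343822.
k=2: B_{4}/(4)! × [f^{(3)}(13) − f^{(3)}(5)] = −1/720 × (-1.91240e-06 − (-0.00153600)) = -2.13068e-06.
After k=2: 0.00343609.
k=3: B_{6}/(6)! × [f^{(5)}(13) − f^{(5)}(5)] = 1/30240 × (-6.33693e-07 − (-0.00344064)) = 1.13757e-07.
After k=3: 0.00343620.
k=4: B_{8}/(8)! × [f^{(7)}(13) − f^{(7)}(5)] = −1/1209600 × (-3.37470e-07 − (-0.0123863)) = -1.02397e-08.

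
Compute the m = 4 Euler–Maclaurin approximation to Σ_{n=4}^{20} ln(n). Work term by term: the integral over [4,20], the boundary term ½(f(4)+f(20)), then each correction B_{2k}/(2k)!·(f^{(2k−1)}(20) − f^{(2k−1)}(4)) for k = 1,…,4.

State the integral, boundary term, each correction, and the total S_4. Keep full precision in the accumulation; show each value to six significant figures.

Integral: ∫_4^20 ln(x) dx = 38.3695.
½[f(4) + f(20)] = ½[1.38629 + 2.99573] = 2.19101.
So far: 40.5605.
Order-1 term: 1/12 · (0.0500000 − 0.250000) = -0.0166667.
Partial sum through k=1: 40.5438.
Order-2 term: −1/720 · (0.000250000 − 0.0312500) = 4.30556e-05.
Partial sum through k=2: 40.5439.
Order-3 term: 1/30240 · (7.50000e-06 − 0.0234375) = -7.74802e-07.
Partial sum through k=3: 40.5439.
Order-4 term: −1/1209600 · (5.62500e-07 − 0.0439453) = 3.63300e-08.

S_4 ≈ 40.5439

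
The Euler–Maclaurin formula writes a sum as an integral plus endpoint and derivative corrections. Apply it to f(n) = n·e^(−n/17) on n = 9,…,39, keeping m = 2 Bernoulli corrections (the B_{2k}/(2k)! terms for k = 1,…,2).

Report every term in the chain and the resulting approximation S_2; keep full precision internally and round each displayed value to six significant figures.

S_2 ≈ 168.890

∫_9^39 x·e^(−x/17) dx evaluates to 164.307.
Endpoint term: (f(9) + f(39))/2 = (5.30056 + 3.93316)/2 = 4.61686.
Integral + boundary = 168.924.
Order-1 term: 1/12 · (-0.130512 − 0.277154) = -0.0339721.
Running total after k=1: 168.890.
Order-2 term: −1/720 · (0.000246327 − 0.00503480) = 6.65065e-06.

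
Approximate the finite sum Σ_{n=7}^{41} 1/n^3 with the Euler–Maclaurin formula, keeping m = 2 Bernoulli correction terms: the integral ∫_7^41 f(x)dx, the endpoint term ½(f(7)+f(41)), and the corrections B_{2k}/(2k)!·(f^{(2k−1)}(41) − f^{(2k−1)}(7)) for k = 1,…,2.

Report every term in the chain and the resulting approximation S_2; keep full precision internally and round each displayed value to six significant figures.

∫_7^41 1/x^3 dx evaluates to 0.00990664.
½[f(7) + f(41)] = ½[0.00291545 + 1.45094e-05] = 0.00146498.
Integral + boundary = 0.0113716.
Order-1 term: 1/12 · (-1.06166e-06 − (-0.00124948)) = 0.000104035.
Running total after k=1: 0.0114757.
Order-2 term: −1/720 · (-1.26313e-08 − (-0.000509992)) = -7.08304e-07.

S_2 ≈ 0.0114749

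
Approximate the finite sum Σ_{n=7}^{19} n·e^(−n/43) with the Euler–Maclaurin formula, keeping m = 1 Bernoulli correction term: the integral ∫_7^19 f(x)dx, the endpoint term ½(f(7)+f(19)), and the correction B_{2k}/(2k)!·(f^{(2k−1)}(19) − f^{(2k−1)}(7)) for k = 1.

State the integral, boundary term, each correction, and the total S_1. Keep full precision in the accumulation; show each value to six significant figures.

S_1 ≈ 122.246

Integral: ∫_7^19 x·e^(−x/43) dx = 113.194.
½[f(7) + f(19)] = ½[5.94838 + 12.2139] = 9.08117.
So far: 122.275.
Correction k=1: B_{2}/2! · (f^{(1)}(19) − f^{(1)}(7)) = 1/12 · (0.358794 − 0.711435) = -0.0293867.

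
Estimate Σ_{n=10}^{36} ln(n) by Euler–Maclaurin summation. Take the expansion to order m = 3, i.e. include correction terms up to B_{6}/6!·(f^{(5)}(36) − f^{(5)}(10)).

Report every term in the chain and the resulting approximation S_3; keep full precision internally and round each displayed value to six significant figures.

Integral: ∫_10^36 ln(x) dx = 79.9808.
½[f(10) + f(36)] = ½[2.30259 + 3.58352] = 2.94305.
Integral + boundary = 82.9239.
k=1: B_{2}/(2)! × [f^{(1)}(36) − f^{(1)}(10)] = 1/12 × (0.0277778 − 0.100000) = -0.00601852.
Running total after k=1: 82.9179.
k=2: B_{4}/(4)! × [f^{(3)}(36) − f^{(3)}(10)] = −1/720 × (4.28669e-05 − 0.00200000) = 2.71824e-06.
Running total after k=2: 82.9179.
k=3: B_{6}/(6)! × [f^{(5)}(36) − f^{(5)}(10)] = 1/30240 × (3.96916e-07 − 0.000240000) = -7.92338e-09.

S_3 ≈ 82.9179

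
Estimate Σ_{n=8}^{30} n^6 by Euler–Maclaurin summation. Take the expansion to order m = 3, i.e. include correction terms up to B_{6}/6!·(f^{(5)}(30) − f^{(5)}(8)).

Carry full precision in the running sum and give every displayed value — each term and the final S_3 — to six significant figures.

S_3 ≈ 3.50075e+09

Integral: ∫_8^30 x^6 dx = 3.12399e+09.
Endpoint term: (f(8) + f(30))/2 = (262144 + 7.29000e+08)/2 = 3.64631e+08.
So far: 3.48862e+09.
k=1: B_{2}/(2)! × [f^{(1)}(30) − f^{(1)}(8)] = 1/12 × (1.45800e+08 − 196608) = 1.21336e+07.
Partial sum through k=1: 3.50075e+09.
k=2: B_{4}/(4)! × [f^{(3)}(30) − f^{(3)}(8)] = −1/720 × (3.24000e+06 − 61440.0) = -4414.67.
Partial sum through k=2: 3.50075e+09.
k=3: B_{6}/(6)! × [f^{(5)}(30) − f^{(5)}(8)] = 1/30240 × (21600.0 − 5760.00) = 0.523810.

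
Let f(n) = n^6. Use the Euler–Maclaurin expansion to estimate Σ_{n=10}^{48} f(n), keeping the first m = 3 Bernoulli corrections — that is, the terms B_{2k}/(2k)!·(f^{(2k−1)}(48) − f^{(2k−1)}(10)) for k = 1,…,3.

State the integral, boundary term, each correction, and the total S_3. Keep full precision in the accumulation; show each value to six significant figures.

S_3 ≈ 9.01086e+10

Integral: ∫_10^48 x^6 dx = 8.38655e+10.
Endpoint term: (f(10) + f(48))/2 = (1.00000e+06 + 1.22306e+10)/2 = 6.11580e+09.
Integral + boundary = 8.99813e+10.
k=1: B_{2}/(2)! × [f^{(1)}(48) − f^{(1)}(10)] = 1/12 × (1.52882e+09 − 600000) = 1.27352e+08.
Partial sum through k=1: 9.01086e+10.
k=2: B_{4}/(4)! × [f^{(3)}(48) − f^{(3)}(10)] = −1/720 × (1.32710e+07 − 120000) = -18265.3.
Partial sum through k=2: 9.01086e+10.
k=3: B_{6}/(6)! × [f^{(5)}(48) − f^{(5)}(10)] = 1/30240 × (34560.0 − 7200.00) = 0.904762.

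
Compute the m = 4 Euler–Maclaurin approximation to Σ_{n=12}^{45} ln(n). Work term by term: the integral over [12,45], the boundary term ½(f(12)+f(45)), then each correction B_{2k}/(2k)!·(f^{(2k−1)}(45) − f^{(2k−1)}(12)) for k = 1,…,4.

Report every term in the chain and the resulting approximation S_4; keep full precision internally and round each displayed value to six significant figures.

S_4 ≈ 111.622

∫_12^45 ln(x) dx evaluates to 108.481.
½[f(12) + f(45)] = ½[2.48491 + 3.80666] = 3.14578.
So far: 111.627.
Order-1 term: 1/12 · (0.0222222 − 0.0833333) = -0.00509259.
Partial sum through k=1: 111.622.
Order-2 term: −1/720 · (2.19479e-05 − 0.00115741) = 1.57703e-06.
Partial sum through k=2: 111.622.
Order-3 term: 1/30240 · (1.30061e-07 − 9.64506e-05) = -3.18520e-09.
Partial sum through k=3: 111.622.
Order-4 term: −1/1209600 · (1.92684e-09 − 2.00939e-05) = 1.66104e-11.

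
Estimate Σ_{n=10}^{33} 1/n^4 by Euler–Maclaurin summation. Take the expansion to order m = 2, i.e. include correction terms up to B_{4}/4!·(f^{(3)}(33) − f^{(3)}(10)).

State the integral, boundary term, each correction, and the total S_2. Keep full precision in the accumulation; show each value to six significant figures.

S_2 ≈ 0.000377788

The integral term ∫_10^33 1/x^4 dx = 0.000324058.
½[f(10) + f(33)] = ½[0.000100000 + 8.43226e-07] = 5.04216e-05.
So far: 0.000374479.
k=1: B_{2}/(2)! × [f^{(1)}(33) − f^{(1)}(10)] = 1/12 × (-1.02209e-07 − (-4.00000e-05)) = 3.32482e-06.
Running total after k=1: 0.000377804.
k=2: B_{4}/(4)! × [f^{(3)}(33) − f^{(3)}(10)] = −1/720 × (-2.81568e-09 − (-1.20000e-05)) = -1.66628e-08.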